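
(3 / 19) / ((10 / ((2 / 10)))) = 3 / 950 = 0.00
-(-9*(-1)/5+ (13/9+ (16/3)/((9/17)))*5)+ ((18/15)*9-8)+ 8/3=-1456/27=-53.93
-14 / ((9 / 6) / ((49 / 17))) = -1372 / 51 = -26.90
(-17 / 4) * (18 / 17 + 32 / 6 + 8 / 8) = -377 / 12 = -31.42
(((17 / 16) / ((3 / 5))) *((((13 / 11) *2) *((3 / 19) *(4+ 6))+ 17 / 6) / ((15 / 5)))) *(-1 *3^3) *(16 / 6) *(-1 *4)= 699805 / 627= 1116.12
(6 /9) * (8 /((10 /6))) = 16 /5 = 3.20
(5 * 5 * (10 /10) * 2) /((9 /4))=200 /9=22.22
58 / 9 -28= -194 / 9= -21.56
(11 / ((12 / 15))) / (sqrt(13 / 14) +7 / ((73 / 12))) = 1180410 / 29507 - 293095*sqrt(182) / 118028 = 6.50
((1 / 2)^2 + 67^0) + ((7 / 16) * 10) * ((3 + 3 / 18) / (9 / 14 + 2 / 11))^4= 160551998124845 / 168573727368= 952.41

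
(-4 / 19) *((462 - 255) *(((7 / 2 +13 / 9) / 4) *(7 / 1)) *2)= -14329 / 19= -754.16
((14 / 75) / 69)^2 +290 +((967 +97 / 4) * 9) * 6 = 2882532572267 / 53561250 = 53817.50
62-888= -826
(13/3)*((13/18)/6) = 0.52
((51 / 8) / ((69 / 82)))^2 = 485809 / 8464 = 57.40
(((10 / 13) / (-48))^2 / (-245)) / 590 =-1 / 562843008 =-0.00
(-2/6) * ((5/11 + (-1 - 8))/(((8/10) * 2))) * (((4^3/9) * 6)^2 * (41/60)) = 1973248/891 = 2214.64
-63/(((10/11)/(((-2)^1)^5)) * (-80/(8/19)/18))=-99792/475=-210.09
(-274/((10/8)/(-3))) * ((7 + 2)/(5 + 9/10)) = 59184/59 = 1003.12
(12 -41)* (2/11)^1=-58/11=-5.27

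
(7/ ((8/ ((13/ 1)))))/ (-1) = -91/ 8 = -11.38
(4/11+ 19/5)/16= 229/880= 0.26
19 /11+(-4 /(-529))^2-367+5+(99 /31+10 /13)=-442014945074 /1240535153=-356.31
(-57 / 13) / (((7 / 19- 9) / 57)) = 61731 / 2132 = 28.95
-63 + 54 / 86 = -2682 / 43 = -62.37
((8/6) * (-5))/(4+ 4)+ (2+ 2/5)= 47/30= 1.57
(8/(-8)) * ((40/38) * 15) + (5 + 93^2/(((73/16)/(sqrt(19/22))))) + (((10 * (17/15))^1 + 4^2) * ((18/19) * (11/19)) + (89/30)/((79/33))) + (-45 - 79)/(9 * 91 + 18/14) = 4331586019/818780490 + 69192 * sqrt(418)/803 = 1766.98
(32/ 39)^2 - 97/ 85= -60497/ 129285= -0.47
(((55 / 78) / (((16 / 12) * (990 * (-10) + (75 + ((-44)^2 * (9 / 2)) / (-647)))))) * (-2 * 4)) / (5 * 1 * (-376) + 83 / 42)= -0.00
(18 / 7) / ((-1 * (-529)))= 18 / 3703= 0.00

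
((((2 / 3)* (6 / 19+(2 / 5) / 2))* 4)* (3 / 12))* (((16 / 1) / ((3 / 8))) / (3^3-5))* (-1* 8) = -50176 / 9405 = -5.34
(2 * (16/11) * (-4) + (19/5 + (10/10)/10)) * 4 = -1702/55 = -30.95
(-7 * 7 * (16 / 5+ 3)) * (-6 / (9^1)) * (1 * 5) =3038 / 3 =1012.67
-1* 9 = -9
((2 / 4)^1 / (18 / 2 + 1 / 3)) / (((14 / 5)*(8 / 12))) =45 / 1568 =0.03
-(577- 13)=-564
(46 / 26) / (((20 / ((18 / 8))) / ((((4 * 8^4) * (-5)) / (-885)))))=70656 / 3835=18.42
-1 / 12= -0.08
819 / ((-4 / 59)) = -48321 / 4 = -12080.25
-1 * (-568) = 568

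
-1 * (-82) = 82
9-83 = -74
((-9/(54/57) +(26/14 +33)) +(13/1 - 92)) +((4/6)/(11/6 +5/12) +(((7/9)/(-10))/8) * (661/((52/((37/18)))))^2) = -264862108801/4415523840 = -59.98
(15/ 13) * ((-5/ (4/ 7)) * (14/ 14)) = -525/ 52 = -10.10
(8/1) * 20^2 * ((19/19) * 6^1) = 19200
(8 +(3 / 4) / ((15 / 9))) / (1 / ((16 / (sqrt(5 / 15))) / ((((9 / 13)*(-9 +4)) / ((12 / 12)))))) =-8788*sqrt(3) / 225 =-67.65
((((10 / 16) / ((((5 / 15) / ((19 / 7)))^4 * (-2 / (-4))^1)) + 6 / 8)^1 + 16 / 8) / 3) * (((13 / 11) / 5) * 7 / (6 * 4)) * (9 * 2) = 42905213 / 18865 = 2274.33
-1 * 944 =-944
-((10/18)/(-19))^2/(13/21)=-0.00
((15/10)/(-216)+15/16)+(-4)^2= 16.93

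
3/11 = 0.27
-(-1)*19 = 19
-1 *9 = -9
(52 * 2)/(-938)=-52/469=-0.11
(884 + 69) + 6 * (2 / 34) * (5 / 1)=16231 / 17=954.76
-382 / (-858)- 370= -158539 / 429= -369.55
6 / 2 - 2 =1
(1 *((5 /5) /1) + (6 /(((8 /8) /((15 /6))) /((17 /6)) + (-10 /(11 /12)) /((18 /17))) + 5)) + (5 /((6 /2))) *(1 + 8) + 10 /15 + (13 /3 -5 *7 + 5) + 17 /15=-739061 /213780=-3.46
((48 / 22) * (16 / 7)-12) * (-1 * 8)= 4320 / 77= 56.10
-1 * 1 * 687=-687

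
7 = 7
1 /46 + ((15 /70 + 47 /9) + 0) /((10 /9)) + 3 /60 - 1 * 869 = -1391097 /1610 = -864.04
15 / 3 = 5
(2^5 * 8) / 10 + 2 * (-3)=98 / 5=19.60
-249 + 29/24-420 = -16027/24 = -667.79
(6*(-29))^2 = 30276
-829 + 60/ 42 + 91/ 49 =-5780/ 7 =-825.71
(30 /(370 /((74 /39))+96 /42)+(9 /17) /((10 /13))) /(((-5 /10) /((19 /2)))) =-3748263 /234770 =-15.97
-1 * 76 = -76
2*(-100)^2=20000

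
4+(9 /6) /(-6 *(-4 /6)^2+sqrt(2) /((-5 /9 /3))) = 23494 /5761 - 3645 *sqrt(2) /23044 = 3.85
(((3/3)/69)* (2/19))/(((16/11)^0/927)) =618/437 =1.41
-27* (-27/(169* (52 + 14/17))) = 12393/151762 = 0.08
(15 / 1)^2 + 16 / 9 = 2041 / 9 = 226.78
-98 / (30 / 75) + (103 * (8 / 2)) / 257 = -62553 / 257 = -243.40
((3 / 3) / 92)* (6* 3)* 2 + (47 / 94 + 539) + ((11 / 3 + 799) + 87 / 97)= 17983487 / 13386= 1343.45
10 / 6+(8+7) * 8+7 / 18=2197 / 18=122.06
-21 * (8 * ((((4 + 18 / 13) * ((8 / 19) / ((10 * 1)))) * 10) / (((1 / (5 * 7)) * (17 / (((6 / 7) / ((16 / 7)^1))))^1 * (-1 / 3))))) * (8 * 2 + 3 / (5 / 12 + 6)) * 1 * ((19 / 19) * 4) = 58111.29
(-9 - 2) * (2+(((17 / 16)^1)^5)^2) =-46365188716011 / 1099511627776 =-42.17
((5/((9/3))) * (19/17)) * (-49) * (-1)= 4655/51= 91.27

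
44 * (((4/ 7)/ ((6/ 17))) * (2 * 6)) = 5984/ 7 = 854.86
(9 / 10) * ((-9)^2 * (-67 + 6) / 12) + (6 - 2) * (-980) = -171623 / 40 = -4290.58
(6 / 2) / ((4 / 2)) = 3 / 2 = 1.50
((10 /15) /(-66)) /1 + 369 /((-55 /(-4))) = 13279 /495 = 26.83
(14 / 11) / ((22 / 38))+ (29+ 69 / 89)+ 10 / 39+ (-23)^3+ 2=-5095654189 / 419991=-12132.77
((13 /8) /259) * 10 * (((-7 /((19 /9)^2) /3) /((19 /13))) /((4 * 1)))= -22815 /4060528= -0.01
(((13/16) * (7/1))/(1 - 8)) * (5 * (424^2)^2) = -131297603840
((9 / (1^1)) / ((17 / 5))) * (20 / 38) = 450 / 323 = 1.39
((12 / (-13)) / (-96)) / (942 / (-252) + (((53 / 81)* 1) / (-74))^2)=-62874063 / 24442529254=-0.00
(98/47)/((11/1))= 0.19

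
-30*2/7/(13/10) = -600/91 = -6.59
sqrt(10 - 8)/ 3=sqrt(2)/ 3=0.47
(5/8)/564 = 0.00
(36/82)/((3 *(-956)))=-0.00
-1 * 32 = -32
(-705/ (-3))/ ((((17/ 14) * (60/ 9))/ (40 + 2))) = 20727/ 17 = 1219.24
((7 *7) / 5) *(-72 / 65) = -3528 / 325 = -10.86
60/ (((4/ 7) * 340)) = 0.31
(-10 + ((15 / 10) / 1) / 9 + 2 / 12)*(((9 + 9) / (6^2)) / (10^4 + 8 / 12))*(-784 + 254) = 7685 / 30002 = 0.26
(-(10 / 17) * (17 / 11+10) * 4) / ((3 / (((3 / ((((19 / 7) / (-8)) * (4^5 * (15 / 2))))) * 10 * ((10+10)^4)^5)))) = 116523008000000000000000000000 / 10659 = 10931889295431091096725770.00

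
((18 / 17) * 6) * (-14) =-1512 / 17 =-88.94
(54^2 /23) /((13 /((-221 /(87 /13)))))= -214812 /667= -322.06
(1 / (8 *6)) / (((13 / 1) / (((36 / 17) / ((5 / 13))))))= 3 / 340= 0.01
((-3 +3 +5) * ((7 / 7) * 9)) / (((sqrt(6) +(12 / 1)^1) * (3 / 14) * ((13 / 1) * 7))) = 60 / 299 - 5 * sqrt(6) / 299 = 0.16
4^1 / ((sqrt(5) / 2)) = 8*sqrt(5) / 5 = 3.58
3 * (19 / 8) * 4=57 / 2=28.50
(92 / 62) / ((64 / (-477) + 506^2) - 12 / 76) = 416898 / 71934000251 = 0.00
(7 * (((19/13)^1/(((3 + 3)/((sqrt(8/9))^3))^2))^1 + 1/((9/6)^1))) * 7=2905406/85293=34.06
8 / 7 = 1.14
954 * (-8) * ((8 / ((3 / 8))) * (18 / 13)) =-2930688 / 13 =-225437.54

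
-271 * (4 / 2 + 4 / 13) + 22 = -7844 / 13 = -603.38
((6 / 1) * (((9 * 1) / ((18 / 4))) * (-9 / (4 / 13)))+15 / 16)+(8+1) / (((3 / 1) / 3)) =-5457 / 16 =-341.06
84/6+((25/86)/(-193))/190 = 8830131/630724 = 14.00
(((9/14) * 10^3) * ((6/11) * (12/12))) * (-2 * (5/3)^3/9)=-250000/693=-360.75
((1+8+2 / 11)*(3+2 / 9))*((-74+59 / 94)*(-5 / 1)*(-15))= -15304025 / 94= -162808.78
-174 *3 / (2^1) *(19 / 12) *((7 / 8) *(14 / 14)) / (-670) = 0.54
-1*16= -16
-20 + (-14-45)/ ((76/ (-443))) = 24617/ 76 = 323.91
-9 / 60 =-3 / 20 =-0.15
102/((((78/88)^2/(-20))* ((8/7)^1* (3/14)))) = -16126880/1521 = -10602.81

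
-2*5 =-10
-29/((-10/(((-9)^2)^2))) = 190269/10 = 19026.90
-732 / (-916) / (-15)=-61 / 1145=-0.05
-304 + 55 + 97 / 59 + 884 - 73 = 33255 / 59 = 563.64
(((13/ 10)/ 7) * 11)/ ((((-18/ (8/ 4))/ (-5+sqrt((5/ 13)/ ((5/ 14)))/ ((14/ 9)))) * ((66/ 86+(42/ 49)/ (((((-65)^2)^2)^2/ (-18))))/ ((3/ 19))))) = 1959346954464453125/ 8391192502661189334 -30143799299453125 * sqrt(182)/ 13052966115250738964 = 0.20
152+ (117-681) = -412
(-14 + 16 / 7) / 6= -41 / 21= -1.95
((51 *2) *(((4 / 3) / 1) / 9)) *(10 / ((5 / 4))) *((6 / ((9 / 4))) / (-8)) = -1088 / 27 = -40.30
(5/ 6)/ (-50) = -1/ 60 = -0.02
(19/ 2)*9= 171/ 2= 85.50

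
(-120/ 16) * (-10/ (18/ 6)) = 25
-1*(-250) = 250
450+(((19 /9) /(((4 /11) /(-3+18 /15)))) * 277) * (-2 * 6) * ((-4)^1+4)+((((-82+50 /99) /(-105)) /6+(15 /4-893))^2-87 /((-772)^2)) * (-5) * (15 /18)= -229064692358911015097 /69551634963888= -3293447.99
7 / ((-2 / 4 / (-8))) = 112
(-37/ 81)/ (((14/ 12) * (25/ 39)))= -962/ 1575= -0.61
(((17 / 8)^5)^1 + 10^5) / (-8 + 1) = -3278219857 / 229376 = -14291.90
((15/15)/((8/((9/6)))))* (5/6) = 5/32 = 0.16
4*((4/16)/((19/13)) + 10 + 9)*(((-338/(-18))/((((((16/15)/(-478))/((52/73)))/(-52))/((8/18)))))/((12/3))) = 99455971030/37449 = 2655771.08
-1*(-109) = 109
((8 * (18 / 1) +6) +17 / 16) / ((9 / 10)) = 12085 / 72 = 167.85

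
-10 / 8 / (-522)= 5 / 2088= 0.00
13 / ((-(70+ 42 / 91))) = -169 / 916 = -0.18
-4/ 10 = -2/ 5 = -0.40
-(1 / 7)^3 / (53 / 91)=-13 / 2597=-0.01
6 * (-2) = -12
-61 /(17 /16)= -976 /17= -57.41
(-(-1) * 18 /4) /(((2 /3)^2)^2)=22.78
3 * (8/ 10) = 12/ 5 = 2.40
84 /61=1.38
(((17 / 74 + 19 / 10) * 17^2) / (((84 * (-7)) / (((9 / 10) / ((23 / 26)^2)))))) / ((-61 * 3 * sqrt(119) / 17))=9621677 * sqrt(119) / 10238146975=0.01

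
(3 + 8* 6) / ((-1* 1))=-51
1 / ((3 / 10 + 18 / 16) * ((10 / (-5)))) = -0.35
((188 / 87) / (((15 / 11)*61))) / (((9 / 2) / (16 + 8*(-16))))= -463232 / 716445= -0.65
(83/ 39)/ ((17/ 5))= 415/ 663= 0.63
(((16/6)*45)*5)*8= 4800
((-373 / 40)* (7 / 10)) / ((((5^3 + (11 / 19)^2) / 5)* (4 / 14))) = -6597997 / 7239360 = -0.91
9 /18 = 1 /2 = 0.50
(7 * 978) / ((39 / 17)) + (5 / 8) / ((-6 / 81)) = 618949 / 208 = 2975.72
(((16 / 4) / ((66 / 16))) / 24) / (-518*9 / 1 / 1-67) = -4 / 468171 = -0.00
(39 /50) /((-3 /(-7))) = 91 /50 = 1.82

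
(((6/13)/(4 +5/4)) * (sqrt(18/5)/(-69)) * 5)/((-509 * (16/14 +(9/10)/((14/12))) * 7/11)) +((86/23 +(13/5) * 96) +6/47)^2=440 * sqrt(10)/71377579 +1876867120144/29214025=64245.41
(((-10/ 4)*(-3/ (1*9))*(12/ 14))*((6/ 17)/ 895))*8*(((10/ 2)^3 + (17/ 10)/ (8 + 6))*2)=420408/ 745535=0.56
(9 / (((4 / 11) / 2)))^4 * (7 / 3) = 224139069 / 16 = 14008691.81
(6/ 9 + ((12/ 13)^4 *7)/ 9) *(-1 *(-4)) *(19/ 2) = 4009228/ 85683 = 46.79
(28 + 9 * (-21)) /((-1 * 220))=161 /220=0.73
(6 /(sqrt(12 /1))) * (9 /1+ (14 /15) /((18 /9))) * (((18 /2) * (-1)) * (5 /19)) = -426 * sqrt(3) /19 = -38.83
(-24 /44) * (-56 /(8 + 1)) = 112 /33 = 3.39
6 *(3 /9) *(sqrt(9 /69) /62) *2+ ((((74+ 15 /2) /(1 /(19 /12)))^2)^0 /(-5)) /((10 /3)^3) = -27 /5000+ 2 *sqrt(69) /713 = 0.02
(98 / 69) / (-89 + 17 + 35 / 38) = -3724 / 186369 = -0.02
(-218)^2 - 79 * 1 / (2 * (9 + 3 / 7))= 6272615 / 132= 47519.81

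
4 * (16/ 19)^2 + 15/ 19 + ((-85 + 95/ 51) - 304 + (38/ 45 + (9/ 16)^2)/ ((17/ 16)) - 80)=-2043261547/ 4418640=-462.42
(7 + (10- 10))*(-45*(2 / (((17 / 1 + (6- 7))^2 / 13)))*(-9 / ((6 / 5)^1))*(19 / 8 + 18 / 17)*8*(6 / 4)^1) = 86056425 / 8704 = 9887.00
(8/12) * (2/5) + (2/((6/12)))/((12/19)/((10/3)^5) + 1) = 30402916/7135935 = 4.26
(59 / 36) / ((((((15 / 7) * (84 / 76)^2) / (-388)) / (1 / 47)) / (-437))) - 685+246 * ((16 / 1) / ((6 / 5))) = 1940155636 / 399735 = 4853.60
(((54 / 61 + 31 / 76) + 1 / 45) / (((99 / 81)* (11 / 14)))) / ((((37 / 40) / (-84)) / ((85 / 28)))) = -1959294540 / 5188843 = -377.60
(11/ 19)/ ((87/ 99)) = 363/ 551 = 0.66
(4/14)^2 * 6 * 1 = 24/49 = 0.49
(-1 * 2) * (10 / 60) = -0.33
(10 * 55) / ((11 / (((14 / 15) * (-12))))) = -560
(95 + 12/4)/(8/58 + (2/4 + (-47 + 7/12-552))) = -34104/208027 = -0.16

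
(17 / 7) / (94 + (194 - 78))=17 / 1470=0.01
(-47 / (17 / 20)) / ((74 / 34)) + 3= -829 / 37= -22.41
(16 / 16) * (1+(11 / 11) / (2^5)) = 33 / 32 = 1.03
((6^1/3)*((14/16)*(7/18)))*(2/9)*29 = 1421/324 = 4.39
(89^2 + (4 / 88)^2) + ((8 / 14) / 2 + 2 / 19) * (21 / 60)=364213967 / 45980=7921.14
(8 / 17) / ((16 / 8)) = 4 / 17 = 0.24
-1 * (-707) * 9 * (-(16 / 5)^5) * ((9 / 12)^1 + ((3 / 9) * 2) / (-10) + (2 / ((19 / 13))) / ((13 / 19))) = -89517195264 / 15625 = -5729100.50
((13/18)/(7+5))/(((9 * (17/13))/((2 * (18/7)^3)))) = 1014/5831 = 0.17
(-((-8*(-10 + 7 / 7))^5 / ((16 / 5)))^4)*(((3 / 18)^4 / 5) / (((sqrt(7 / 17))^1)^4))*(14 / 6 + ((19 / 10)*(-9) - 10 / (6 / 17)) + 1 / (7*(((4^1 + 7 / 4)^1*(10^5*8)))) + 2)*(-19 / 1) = -18738471366565755842336919974223991013376 / 197225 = -95010629314568415983455040000000000.00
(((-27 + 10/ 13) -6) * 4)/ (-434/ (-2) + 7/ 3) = -2514/ 4277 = -0.59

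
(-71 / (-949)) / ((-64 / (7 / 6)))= -497 / 364416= -0.00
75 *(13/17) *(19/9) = 6175/51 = 121.08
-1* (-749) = 749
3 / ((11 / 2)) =6 / 11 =0.55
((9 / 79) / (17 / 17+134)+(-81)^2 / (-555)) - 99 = -4858937 / 43845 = -110.82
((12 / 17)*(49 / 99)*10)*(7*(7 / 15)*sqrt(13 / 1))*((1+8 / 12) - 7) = -307328*sqrt(13) / 5049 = -219.47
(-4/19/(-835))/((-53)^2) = 4/44564785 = 0.00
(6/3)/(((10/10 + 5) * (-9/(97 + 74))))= -19/3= -6.33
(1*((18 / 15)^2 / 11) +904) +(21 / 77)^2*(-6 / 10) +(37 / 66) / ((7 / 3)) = 38298229 / 42350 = 904.33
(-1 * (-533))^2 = 284089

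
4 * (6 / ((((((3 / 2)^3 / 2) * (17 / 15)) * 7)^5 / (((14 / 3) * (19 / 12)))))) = 249036800000 / 603907702557579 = 0.00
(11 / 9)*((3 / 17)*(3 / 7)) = 11 / 119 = 0.09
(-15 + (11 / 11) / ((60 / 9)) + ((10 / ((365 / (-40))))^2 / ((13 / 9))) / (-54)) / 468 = -61789807 / 1945298160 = -0.03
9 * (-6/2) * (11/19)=-297/19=-15.63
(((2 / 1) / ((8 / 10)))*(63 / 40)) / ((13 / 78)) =189 / 8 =23.62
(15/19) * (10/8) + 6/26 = 1203/988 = 1.22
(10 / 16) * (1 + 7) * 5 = 25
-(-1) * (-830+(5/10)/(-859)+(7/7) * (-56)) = -1522149/1718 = -886.00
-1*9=-9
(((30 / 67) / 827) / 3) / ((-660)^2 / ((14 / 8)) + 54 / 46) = 1610 / 2220537229101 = 0.00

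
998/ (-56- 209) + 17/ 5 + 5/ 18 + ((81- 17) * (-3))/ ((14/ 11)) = -5040067/ 33390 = -150.95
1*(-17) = -17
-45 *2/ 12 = -15/ 2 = -7.50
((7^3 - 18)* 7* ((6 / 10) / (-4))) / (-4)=1365 / 16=85.31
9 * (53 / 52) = 477 / 52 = 9.17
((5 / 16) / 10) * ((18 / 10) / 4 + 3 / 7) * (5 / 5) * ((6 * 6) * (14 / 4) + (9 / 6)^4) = 257931 / 71680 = 3.60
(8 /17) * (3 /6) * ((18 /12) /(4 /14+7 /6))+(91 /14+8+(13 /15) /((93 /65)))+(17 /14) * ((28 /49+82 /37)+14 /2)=14285257121 /524542599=27.23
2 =2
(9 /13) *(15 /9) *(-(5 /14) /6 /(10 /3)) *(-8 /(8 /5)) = 75 /728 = 0.10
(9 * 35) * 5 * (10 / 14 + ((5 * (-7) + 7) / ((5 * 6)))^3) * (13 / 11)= -30329 / 165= -183.81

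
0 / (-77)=0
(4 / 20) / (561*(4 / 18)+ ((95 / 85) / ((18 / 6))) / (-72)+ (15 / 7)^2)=179928 / 116281465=0.00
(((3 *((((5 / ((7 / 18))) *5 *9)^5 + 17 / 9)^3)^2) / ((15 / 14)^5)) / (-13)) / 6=-1094667900980656174280436762649646835605946916905513837678599435025372863908812502956150253015476413226111212678992 / 541205687929966976614046286065625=-2022646704190419074487862000000000000000000000000000000000000000000000000000000000.00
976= 976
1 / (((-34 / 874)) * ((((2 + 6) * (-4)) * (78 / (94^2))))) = 965333 / 10608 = 91.00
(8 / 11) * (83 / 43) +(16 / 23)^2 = 472344 / 250217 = 1.89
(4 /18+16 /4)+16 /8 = 56 /9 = 6.22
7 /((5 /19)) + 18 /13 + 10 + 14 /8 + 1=10591 /260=40.73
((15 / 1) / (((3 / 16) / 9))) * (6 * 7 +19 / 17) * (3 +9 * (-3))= -12666240 / 17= -745072.94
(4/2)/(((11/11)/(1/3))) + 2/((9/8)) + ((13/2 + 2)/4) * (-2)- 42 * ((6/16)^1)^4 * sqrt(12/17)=-65/36- 1701 * sqrt(51)/17408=-2.50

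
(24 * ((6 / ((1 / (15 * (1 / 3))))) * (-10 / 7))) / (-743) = 7200 / 5201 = 1.38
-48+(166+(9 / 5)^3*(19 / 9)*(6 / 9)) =15776 / 125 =126.21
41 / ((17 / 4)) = 164 / 17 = 9.65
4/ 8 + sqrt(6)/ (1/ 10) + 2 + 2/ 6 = 17/ 6 + 10*sqrt(6) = 27.33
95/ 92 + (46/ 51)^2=441767/ 239292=1.85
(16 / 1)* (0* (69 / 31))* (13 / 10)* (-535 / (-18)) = 0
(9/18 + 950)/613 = 1901/1226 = 1.55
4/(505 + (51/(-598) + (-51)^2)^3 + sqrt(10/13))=3218440193755171206847546144/14156757735657890565146284972008782409 - 14070960469626112* sqrt(130)/14156757735657890565146284972008782409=0.00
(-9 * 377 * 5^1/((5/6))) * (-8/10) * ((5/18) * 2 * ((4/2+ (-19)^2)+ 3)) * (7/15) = 7726992/5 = 1545398.40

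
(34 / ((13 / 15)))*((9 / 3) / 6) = 255 / 13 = 19.62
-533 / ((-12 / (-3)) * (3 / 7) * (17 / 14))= -256.05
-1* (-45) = 45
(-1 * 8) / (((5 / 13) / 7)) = -728 / 5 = -145.60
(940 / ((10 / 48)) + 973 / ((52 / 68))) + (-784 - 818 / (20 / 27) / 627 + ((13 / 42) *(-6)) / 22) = 475336062 / 95095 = 4998.54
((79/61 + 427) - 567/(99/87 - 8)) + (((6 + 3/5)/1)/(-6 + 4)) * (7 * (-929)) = 2667038231/121390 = 21970.82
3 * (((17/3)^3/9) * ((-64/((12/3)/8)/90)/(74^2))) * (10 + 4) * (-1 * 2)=2201024/4990005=0.44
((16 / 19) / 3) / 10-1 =-0.97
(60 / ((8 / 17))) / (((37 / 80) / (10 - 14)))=-1102.70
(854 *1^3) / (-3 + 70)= 12.75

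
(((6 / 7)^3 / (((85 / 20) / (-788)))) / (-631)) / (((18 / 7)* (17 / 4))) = 151296 / 8935591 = 0.02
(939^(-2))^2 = 1 / 777431921841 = 0.00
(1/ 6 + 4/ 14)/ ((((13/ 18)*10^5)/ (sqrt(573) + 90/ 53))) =513/ 48230000 + 57*sqrt(573)/ 9100000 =0.00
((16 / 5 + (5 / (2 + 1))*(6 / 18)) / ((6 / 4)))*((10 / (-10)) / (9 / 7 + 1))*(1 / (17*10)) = -1183 / 183600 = -0.01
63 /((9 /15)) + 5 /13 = 1370 /13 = 105.38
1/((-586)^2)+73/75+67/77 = 3655799591/1983111900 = 1.84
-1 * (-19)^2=-361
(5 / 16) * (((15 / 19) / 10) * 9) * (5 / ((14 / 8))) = 675 / 1064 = 0.63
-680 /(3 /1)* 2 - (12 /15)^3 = -170192 /375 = -453.85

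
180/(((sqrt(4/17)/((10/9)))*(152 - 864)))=-25*sqrt(17)/178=-0.58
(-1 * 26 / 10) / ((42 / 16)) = -104 / 105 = -0.99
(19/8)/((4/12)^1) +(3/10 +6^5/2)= 155817/40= 3895.42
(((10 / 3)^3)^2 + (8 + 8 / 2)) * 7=7061236 / 729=9686.19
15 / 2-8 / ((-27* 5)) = 2041 / 270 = 7.56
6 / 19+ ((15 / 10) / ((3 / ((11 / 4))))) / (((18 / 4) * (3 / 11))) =1.44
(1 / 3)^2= 1 / 9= 0.11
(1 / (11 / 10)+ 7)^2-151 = -10702 / 121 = -88.45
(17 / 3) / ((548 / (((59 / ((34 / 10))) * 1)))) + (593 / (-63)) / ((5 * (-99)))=3391489 / 17089380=0.20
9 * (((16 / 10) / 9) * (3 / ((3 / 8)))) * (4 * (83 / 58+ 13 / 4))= 34752 / 145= 239.67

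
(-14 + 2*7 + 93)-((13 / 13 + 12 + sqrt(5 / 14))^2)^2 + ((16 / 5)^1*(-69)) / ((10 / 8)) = -142133861 / 4900-30823*sqrt(70) / 49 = -34269.84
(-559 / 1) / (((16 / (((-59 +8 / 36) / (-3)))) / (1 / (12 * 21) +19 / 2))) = -708227845 / 108864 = -6505.62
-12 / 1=-12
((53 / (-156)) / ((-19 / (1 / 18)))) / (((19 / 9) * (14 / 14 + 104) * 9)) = 53 / 106437240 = 0.00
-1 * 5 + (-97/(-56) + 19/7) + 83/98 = 115/392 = 0.29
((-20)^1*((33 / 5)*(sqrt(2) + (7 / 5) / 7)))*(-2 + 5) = -639.23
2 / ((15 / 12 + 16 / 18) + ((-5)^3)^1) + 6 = 26466 / 4423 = 5.98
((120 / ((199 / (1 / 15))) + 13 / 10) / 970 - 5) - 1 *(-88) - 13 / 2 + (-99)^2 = 19066540917 / 1930300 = 9877.50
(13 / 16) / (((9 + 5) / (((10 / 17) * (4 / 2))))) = 65 / 952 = 0.07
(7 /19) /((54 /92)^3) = 681352 /373977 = 1.82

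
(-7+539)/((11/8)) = 4256/11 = 386.91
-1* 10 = -10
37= 37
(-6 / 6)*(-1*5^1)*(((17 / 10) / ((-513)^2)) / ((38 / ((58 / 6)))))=493 / 60002532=0.00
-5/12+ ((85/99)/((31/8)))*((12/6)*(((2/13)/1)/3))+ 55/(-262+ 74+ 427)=-18744575/114424596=-0.16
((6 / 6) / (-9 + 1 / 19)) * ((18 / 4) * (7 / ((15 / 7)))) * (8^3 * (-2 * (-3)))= -2145024 / 425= -5047.12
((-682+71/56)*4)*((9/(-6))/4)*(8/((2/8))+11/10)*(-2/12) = -12618051/2240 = -5633.06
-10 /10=-1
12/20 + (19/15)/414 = 749/1242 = 0.60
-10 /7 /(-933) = 10 /6531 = 0.00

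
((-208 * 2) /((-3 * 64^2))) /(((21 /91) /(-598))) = -50531 /576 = -87.73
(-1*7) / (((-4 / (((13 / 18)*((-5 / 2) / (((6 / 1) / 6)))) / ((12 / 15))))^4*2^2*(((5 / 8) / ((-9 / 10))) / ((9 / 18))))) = 3123859375 / 24461180928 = 0.13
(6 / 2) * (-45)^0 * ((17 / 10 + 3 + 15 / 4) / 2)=507 / 40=12.68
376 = 376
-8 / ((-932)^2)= -1 / 108578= -0.00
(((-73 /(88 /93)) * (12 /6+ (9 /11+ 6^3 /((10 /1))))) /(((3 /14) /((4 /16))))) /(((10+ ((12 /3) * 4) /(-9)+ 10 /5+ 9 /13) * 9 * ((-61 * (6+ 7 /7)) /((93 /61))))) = 3674403681 /45996620560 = 0.08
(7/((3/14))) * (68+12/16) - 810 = 8615/6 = 1435.83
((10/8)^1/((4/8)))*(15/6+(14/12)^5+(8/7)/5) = 1330853/108864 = 12.22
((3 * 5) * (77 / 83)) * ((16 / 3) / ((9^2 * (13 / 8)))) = 49280 / 87399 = 0.56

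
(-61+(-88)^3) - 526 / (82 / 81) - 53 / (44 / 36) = -307625273 / 451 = -682095.95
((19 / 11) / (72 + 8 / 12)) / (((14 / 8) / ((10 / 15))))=0.01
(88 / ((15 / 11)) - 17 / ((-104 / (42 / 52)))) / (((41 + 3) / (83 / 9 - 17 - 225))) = -1098964513 / 3212352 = -342.11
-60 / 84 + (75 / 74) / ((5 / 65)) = 6455 / 518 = 12.46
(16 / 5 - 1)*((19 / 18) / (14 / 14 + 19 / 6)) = 209 / 375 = 0.56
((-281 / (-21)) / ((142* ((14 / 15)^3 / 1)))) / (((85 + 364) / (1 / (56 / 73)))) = 23077125 / 68581165184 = 0.00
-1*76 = -76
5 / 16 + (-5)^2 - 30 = -75 / 16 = -4.69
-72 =-72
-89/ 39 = -2.28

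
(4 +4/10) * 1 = 22/5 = 4.40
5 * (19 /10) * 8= 76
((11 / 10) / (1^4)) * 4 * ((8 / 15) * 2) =352 / 75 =4.69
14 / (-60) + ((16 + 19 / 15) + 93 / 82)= 11173 / 615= 18.17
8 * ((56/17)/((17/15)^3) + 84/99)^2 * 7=4118279734561664/7596599853249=542.12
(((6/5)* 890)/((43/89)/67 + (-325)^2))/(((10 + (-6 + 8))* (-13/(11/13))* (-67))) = 87131/106443284142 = 0.00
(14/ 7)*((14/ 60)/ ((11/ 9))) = 21/ 55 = 0.38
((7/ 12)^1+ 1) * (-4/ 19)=-1/ 3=-0.33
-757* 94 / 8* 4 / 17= -2092.88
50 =50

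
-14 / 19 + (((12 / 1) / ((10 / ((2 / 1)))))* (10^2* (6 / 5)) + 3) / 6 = 1815 / 38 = 47.76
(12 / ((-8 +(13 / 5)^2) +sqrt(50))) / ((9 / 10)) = 31000 / 90867 +125000 * sqrt(2) / 90867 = 2.29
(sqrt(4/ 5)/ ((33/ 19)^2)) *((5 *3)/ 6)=361 *sqrt(5)/ 1089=0.74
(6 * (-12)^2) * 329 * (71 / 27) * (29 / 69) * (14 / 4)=75870032 / 69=1099565.68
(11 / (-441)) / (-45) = 11 / 19845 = 0.00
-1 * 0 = 0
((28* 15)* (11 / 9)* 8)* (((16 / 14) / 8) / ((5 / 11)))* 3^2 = 11616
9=9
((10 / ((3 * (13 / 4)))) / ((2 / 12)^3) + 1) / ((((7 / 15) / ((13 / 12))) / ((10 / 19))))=72325 / 266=271.90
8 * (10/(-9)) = -80/9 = -8.89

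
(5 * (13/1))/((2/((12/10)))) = 39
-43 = -43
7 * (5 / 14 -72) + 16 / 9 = -8995 / 18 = -499.72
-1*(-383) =383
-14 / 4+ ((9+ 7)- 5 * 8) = -55 / 2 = -27.50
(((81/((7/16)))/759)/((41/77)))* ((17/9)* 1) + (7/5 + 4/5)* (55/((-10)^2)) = 2.08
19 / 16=1.19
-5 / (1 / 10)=-50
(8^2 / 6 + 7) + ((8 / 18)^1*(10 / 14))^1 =1133 / 63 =17.98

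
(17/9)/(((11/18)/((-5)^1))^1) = -170/11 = -15.45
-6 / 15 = -2 / 5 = -0.40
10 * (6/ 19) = 60/ 19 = 3.16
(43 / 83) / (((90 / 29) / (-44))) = -27434 / 3735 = -7.35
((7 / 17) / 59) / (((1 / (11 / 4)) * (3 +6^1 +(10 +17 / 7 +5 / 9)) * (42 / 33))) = 7623 / 11113240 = 0.00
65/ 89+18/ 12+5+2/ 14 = 9187/ 1246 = 7.37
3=3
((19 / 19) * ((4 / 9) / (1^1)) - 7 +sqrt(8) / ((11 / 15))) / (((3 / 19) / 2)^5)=-4674874912 / 2187 +792351680 * sqrt(2) / 891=-879937.35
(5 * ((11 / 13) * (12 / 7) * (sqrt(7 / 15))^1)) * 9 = 396 * sqrt(105) / 91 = 44.59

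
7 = 7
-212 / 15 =-14.13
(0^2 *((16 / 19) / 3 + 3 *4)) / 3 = 0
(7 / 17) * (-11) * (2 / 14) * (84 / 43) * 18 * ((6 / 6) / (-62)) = 8316 / 22661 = 0.37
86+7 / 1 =93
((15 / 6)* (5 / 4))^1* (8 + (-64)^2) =12825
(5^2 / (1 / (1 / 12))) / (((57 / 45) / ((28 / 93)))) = 0.50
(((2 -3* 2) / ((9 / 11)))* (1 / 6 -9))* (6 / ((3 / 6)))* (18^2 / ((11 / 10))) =152640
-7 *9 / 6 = -21 / 2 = -10.50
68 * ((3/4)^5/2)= 4131/512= 8.07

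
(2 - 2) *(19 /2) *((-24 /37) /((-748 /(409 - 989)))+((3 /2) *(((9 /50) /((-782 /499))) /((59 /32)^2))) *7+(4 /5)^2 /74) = 0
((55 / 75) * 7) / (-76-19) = -77 / 1425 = -0.05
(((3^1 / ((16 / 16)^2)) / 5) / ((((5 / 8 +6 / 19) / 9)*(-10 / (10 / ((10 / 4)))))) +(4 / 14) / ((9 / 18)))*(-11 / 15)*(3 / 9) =43156 / 102375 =0.42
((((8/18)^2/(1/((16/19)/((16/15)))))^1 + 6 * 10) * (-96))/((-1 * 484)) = 246880/20691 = 11.93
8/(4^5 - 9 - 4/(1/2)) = 8/1007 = 0.01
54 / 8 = 27 / 4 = 6.75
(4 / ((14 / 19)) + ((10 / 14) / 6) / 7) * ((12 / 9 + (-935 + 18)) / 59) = -84.51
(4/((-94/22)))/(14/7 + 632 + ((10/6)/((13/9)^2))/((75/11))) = -37180/25183963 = -0.00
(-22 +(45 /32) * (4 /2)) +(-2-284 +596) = 4653 /16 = 290.81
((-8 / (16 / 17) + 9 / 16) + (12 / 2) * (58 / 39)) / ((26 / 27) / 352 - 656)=-0.00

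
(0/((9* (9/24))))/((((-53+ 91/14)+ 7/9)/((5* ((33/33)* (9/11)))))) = 0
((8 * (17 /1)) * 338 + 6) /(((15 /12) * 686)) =91948 /1715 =53.61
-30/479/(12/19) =-95/958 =-0.10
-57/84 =-19/28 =-0.68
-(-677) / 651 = 677 / 651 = 1.04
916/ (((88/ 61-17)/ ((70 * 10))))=-39113200/ 949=-41215.17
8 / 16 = 1 / 2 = 0.50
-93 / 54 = -31 / 18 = -1.72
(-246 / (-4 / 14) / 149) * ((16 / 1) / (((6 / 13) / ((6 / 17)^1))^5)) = 5114932368 / 211558693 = 24.18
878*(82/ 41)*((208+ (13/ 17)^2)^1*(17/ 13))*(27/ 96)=18320787/ 136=134711.67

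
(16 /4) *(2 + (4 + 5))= 44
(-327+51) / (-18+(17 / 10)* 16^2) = -690 / 1043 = -0.66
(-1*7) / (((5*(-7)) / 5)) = 1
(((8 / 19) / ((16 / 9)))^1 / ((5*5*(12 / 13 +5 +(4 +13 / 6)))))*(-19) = -351 / 23575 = -0.01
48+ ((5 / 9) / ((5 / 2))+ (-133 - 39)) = -1114 / 9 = -123.78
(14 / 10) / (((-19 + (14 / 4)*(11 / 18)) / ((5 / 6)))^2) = 1260 / 368449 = 0.00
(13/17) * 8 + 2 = 138/17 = 8.12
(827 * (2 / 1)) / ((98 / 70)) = 8270 / 7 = 1181.43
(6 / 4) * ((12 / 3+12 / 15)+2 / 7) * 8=61.03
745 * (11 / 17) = 8195 / 17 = 482.06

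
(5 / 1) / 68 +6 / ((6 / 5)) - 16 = -743 / 68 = -10.93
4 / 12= 1 / 3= 0.33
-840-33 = -873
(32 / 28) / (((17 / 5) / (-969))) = -2280 / 7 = -325.71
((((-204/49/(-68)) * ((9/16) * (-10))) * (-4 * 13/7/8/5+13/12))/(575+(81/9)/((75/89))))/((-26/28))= 0.00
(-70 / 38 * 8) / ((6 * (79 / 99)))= -4620 / 1501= -3.08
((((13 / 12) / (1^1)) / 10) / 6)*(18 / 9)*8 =13 / 45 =0.29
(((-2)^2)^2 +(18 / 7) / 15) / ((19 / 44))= 24904 / 665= 37.45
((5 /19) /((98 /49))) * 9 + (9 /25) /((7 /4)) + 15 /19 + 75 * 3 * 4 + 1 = 6006143 /6650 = 903.18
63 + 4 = 67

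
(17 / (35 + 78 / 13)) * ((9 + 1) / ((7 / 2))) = 340 / 287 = 1.18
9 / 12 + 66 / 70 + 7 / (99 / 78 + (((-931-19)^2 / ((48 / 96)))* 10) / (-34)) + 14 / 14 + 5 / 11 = 1137341066073 / 361360136060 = 3.15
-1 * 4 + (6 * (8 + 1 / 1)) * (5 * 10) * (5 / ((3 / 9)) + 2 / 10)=41036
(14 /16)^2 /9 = 49 /576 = 0.09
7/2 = 3.50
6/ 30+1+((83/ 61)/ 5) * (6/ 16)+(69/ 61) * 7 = 22497/ 2440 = 9.22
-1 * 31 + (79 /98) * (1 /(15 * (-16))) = -729199 /23520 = -31.00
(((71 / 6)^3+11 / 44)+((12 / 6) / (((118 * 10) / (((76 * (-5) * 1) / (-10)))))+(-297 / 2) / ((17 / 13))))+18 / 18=1673336023 / 1083240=1544.75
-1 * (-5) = 5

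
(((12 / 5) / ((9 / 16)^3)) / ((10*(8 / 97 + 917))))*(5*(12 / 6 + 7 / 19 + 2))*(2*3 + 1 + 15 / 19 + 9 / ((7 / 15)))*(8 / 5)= 1899996839936 / 1365625609425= 1.39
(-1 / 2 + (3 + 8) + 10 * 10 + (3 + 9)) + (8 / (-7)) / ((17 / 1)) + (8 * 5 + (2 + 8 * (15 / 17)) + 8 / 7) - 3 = 40373 / 238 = 169.63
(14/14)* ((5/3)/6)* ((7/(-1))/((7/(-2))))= 5/9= 0.56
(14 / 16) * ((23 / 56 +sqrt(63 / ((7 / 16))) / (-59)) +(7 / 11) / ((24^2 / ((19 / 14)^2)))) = 2191379 / 11962368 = 0.18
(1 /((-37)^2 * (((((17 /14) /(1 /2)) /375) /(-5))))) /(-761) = 13125 /17710753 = 0.00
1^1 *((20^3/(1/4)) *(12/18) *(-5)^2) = 533333.33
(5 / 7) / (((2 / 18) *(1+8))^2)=5 / 7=0.71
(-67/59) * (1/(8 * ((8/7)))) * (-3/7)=201/3776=0.05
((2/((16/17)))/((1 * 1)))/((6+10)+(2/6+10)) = 51/632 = 0.08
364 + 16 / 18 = 3284 / 9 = 364.89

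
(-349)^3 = -42508549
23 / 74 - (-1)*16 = 1207 / 74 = 16.31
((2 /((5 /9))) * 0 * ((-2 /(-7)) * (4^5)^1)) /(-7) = 0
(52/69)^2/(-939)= -2704/4470579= -0.00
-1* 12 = -12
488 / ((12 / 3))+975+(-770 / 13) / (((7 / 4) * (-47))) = 670707 / 611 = 1097.72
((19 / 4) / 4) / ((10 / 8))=19 / 20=0.95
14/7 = 2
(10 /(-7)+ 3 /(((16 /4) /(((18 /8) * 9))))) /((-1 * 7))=-1541 /784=-1.97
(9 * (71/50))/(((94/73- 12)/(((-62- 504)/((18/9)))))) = 13201101/39100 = 337.62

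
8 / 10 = 4 / 5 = 0.80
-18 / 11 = -1.64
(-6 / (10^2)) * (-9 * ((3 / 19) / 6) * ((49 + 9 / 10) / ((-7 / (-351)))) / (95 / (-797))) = -3769031331 / 12635000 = -298.30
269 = 269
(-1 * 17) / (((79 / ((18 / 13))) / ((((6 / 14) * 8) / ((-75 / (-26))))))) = -4896 / 13825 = -0.35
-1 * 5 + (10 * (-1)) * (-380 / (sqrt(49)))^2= -1444245 / 49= -29474.39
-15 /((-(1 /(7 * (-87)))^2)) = 5563215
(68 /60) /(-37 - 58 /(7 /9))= -119 /11715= -0.01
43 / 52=0.83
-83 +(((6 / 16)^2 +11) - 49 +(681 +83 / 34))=612089 / 1088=562.58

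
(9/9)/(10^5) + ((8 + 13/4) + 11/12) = 3650003/300000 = 12.17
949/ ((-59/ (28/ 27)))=-26572/ 1593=-16.68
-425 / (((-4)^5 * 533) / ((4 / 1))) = 0.00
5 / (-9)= -5 / 9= -0.56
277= 277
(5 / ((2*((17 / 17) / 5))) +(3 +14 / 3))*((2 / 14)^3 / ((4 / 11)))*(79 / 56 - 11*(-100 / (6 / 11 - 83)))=-806515457 / 418119744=-1.93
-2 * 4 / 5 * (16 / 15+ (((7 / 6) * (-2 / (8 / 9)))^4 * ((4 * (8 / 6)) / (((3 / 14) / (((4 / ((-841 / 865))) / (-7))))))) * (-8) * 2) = 1121399452 / 63075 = 17778.83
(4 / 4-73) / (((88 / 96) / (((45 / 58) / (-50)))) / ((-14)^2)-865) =381024 / 4579175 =0.08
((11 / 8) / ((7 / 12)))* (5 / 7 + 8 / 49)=1419 / 686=2.07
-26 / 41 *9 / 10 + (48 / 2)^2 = 117963 / 205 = 575.43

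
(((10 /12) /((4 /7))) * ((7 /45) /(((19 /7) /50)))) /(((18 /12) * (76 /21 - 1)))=12005 /11286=1.06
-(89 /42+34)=-1517 /42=-36.12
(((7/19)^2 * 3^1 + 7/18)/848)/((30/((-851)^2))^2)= 2713068248298373/4959273600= 547069.69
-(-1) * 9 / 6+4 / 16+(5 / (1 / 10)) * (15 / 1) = 3007 / 4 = 751.75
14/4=7/2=3.50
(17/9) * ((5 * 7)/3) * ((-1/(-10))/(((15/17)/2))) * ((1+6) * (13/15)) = 184093/6075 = 30.30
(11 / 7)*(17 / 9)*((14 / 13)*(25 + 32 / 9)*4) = 384472 / 1053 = 365.12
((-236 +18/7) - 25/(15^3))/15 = -220597/14175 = -15.56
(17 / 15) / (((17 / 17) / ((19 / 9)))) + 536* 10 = 5362.39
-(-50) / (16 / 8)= 25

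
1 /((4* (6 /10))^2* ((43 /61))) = 1525 /6192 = 0.25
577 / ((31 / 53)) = 30581 / 31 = 986.48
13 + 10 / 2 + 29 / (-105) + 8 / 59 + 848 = 5363999 / 6195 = 865.86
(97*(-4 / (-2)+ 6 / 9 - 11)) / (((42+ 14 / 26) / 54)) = -567450 / 553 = -1026.13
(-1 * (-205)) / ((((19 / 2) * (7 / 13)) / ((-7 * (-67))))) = 357110 / 19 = 18795.26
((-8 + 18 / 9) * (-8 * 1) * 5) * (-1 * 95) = -22800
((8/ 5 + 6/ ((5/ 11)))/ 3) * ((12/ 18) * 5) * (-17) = -2516/ 9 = -279.56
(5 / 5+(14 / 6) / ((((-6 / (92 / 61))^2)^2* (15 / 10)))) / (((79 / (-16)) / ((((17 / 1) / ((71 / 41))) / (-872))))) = 14157885647362 / 6171046320870909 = 0.00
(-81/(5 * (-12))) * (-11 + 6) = -27/4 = -6.75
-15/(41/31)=-465/41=-11.34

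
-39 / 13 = -3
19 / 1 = 19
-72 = -72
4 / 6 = 2 / 3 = 0.67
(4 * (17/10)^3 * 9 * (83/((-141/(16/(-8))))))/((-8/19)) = -494.54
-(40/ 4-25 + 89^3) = -704954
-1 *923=-923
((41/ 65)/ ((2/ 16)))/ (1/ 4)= 1312/ 65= 20.18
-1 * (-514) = 514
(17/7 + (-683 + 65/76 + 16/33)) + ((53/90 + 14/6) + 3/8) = -356000969/526680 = -675.93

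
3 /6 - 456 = -911 /2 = -455.50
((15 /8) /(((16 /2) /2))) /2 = 15 /64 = 0.23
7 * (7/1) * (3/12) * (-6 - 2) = -98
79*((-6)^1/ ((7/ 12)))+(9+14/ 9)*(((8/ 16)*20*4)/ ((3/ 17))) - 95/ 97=28948573/ 18333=1579.04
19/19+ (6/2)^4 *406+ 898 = 33785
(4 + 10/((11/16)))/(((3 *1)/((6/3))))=136/11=12.36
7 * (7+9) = 112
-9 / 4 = -2.25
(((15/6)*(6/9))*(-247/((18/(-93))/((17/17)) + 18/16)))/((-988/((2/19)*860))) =533200/13167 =40.50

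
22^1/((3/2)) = 44/3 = 14.67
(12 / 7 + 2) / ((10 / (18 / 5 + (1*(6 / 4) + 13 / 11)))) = 2.33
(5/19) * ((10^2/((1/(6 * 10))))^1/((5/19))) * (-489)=-2934000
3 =3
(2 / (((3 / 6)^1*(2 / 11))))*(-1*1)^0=22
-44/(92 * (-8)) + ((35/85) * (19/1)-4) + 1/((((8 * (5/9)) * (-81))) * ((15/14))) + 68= 151768951/2111400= 71.88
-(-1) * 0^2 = 0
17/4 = 4.25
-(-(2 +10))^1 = 12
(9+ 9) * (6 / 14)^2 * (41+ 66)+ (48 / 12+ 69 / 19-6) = 330865 / 931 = 355.39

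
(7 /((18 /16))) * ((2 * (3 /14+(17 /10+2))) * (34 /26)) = 63.70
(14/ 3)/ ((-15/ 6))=-28/ 15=-1.87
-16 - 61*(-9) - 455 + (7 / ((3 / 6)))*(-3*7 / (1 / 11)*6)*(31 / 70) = -42576 / 5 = -8515.20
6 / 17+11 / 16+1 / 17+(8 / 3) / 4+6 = 6337 / 816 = 7.77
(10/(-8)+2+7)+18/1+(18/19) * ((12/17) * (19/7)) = 13121/476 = 27.57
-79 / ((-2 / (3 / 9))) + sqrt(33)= sqrt(33) + 79 / 6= 18.91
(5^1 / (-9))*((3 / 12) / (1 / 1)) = -5 / 36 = -0.14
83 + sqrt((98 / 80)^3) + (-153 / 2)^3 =-3580913 / 8 + 343 * sqrt(10) / 800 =-447612.77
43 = 43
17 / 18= 0.94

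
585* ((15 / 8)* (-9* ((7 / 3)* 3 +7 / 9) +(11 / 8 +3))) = -4606875 / 64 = -71982.42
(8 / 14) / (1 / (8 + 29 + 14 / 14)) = 152 / 7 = 21.71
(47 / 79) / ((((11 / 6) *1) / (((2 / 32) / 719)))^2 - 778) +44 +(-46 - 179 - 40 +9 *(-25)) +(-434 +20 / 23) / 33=-110210336851902071 / 240044208699702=-459.13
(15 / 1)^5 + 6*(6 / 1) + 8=759419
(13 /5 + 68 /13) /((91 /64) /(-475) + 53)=3094720 /20944417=0.15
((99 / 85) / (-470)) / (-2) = 99 / 79900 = 0.00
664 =664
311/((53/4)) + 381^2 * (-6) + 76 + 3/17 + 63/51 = -784649470/901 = -870865.12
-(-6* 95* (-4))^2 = -5198400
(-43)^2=1849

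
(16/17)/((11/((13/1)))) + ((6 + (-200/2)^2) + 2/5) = 9357024/935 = 10007.51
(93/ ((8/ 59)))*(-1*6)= -16461/ 4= -4115.25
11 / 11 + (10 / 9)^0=2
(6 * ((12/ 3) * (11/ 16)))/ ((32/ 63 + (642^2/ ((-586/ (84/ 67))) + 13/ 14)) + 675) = -40812849/ 508002127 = -0.08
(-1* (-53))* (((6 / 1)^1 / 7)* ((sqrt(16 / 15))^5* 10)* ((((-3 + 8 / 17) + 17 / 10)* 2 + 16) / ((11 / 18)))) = 529260544* sqrt(15) / 163625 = 12527.53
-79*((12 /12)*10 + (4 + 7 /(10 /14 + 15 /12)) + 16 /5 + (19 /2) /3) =-623863 /330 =-1890.49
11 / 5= 2.20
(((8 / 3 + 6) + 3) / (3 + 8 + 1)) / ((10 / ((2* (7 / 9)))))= 0.15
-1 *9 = -9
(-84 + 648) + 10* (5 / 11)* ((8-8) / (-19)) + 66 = 630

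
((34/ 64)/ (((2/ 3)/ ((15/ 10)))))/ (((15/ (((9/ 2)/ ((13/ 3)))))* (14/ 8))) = 1377/ 29120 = 0.05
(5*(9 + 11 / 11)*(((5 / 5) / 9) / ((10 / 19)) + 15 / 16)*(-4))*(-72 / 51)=16540 / 51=324.31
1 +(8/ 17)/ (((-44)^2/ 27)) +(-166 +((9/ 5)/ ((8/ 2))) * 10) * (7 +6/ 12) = -9957883/ 8228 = -1210.24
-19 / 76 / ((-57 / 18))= 3 / 38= 0.08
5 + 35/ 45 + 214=1978/ 9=219.78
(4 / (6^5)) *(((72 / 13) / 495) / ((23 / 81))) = 1 / 49335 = 0.00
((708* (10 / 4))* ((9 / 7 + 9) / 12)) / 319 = 10620 / 2233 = 4.76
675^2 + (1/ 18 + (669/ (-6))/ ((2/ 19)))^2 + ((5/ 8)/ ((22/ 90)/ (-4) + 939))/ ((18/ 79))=345532675017349/ 219035664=1577517.87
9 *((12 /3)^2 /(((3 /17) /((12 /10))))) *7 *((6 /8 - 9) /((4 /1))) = -70686 /5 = -14137.20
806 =806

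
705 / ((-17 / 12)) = -8460 / 17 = -497.65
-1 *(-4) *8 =32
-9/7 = -1.29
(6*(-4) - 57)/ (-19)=81/ 19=4.26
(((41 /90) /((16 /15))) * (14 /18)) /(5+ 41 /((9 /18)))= 0.00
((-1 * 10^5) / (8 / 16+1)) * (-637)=42466666.67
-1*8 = -8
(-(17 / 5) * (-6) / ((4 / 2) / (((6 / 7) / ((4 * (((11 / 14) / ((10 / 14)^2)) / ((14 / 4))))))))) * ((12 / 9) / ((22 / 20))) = 5100 / 847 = 6.02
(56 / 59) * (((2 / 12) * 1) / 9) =28 / 1593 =0.02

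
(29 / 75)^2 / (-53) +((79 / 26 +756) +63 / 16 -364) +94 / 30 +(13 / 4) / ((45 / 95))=25360079947 / 62010000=408.97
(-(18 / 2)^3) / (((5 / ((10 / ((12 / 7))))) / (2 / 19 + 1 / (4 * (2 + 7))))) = -17199 / 152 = -113.15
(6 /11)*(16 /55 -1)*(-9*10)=4212 /121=34.81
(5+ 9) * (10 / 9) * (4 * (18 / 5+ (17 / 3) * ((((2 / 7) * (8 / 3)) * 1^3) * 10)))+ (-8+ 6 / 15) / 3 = 1177694 / 405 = 2907.89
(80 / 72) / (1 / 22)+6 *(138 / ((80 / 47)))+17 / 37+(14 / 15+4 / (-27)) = 10232539 / 19980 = 512.14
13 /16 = 0.81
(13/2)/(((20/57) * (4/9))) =41.68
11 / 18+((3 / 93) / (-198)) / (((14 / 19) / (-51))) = 53483 / 85932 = 0.62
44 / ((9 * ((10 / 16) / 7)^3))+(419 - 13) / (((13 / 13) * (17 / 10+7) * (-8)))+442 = 16435583 / 2250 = 7304.70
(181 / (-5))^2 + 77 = 34686 / 25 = 1387.44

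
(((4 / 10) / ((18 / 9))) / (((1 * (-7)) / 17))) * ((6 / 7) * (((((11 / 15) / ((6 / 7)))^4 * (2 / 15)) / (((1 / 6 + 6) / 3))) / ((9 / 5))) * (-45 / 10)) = 12195953 / 337162500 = 0.04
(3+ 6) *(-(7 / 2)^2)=-441 / 4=-110.25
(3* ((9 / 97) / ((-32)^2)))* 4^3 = 27 / 1552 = 0.02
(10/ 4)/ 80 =1/ 32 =0.03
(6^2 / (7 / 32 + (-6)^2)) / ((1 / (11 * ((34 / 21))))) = 143616 / 8113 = 17.70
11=11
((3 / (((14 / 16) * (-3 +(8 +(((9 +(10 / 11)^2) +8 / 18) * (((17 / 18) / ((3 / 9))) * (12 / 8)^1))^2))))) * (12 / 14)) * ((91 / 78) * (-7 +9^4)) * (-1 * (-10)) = 5969300147712 / 50749992587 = 117.62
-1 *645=-645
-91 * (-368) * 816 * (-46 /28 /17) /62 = -1320384 /31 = -42593.03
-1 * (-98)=98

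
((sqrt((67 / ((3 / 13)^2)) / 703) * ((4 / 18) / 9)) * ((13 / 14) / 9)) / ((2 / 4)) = 338 * sqrt(47101) / 10762227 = 0.01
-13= -13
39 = 39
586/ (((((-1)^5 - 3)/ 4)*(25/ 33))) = -19338/ 25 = -773.52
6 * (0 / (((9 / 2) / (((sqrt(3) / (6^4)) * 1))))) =0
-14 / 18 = -7 / 9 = -0.78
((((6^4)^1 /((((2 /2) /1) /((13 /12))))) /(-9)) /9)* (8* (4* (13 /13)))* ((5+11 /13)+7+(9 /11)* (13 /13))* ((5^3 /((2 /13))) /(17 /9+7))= -7620600 /11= -692781.82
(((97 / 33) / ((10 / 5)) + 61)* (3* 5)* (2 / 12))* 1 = 20615 / 132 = 156.17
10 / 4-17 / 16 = 23 / 16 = 1.44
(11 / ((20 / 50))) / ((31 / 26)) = 715 / 31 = 23.06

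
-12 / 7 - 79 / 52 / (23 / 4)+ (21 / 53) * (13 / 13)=-175520 / 110929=-1.58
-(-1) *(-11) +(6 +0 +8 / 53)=-4.85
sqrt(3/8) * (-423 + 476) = 53 * sqrt(6)/4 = 32.46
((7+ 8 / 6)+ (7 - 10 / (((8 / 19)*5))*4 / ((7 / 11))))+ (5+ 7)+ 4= 31 / 21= 1.48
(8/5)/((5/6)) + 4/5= 68/25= 2.72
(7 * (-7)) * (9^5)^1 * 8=-23147208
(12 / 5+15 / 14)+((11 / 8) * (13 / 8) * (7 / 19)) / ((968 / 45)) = 13144797 / 3745280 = 3.51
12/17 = 0.71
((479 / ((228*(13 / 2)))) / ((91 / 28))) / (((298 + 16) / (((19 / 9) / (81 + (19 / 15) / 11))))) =0.00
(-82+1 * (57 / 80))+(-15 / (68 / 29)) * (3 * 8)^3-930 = -121644151 / 1360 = -89444.23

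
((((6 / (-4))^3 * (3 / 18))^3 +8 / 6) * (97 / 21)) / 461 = 1377109 / 118960128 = 0.01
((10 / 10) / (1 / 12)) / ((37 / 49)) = 588 / 37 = 15.89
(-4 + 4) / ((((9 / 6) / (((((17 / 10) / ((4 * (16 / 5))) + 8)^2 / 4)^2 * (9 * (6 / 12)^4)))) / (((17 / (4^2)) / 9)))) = 0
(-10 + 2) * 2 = -16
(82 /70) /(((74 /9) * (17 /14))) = 369 /3145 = 0.12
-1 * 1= -1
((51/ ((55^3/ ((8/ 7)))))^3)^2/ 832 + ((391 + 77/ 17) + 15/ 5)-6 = 216461731523869930947464572533400698487357/ 551453534528066660588475605010986328125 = 392.53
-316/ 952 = -79/ 238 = -0.33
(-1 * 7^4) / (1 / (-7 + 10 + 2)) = -12005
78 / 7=11.14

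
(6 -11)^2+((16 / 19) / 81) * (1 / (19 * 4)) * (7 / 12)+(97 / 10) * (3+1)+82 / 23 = 679590886 / 10088145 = 67.37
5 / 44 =0.11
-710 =-710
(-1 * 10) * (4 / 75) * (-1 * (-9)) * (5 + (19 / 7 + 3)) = -360 / 7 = -51.43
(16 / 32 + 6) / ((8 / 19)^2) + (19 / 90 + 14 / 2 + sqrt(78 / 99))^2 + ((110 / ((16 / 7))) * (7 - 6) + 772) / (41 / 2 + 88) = 59 * sqrt(858) / 135 + 60021603559 / 618710400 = 109.81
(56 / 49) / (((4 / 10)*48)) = 5 / 84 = 0.06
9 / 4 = 2.25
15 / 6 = 5 / 2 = 2.50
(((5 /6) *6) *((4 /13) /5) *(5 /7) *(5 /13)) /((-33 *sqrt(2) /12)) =-200 *sqrt(2) /13013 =-0.02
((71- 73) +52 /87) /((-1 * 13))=122 /1131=0.11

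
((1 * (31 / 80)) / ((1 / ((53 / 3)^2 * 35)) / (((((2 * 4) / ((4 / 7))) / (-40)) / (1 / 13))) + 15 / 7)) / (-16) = -55469323 / 4907838720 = -0.01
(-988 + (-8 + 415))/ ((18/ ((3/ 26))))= -581/ 156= -3.72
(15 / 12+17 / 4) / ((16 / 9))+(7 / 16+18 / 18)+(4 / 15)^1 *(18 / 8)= 821 / 160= 5.13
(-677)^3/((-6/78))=4033753529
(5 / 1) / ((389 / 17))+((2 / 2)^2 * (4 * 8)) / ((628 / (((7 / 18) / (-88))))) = 2639587 / 12092454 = 0.22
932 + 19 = 951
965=965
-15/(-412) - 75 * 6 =-185385/412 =-449.96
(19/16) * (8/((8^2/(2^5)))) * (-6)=-57/2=-28.50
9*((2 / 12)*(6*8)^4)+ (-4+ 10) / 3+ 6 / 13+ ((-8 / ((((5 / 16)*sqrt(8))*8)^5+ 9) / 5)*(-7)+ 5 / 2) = 140000*sqrt(2) / 312499919+ 323481717716003931 / 40624989470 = 7962628.96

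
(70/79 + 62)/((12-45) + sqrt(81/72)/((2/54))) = -145728/18881-89424 * sqrt(2)/18881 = -14.42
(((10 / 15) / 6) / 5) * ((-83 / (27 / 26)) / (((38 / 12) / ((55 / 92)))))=-11869 / 35397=-0.34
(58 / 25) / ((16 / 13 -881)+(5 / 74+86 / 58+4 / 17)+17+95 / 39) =-6347868 / 2349115325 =-0.00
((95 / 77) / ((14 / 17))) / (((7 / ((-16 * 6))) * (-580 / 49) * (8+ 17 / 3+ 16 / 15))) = 3420 / 29029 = 0.12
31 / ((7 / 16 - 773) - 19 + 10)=-0.04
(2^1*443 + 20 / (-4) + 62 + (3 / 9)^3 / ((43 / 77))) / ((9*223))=1094900 / 2330127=0.47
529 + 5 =534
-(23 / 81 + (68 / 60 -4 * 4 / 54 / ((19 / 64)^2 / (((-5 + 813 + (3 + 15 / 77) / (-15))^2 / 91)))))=9507379894045486 / 394416497475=24104.92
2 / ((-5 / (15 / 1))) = -6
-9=-9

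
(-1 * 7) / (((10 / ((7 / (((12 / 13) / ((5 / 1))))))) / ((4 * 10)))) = -3185 / 3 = -1061.67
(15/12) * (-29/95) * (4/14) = -29/266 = -0.11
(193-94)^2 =9801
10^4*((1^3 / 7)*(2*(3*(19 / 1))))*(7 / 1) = 1140000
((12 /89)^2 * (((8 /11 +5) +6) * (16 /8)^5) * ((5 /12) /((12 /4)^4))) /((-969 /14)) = -385280 /759869451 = -0.00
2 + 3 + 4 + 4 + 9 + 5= 27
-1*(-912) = 912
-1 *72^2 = -5184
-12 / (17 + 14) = -12 / 31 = -0.39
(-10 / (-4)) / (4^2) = 5 / 32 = 0.16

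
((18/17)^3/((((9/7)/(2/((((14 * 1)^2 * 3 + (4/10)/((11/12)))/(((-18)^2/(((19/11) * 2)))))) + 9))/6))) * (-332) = -1438250421888/83918953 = -17138.56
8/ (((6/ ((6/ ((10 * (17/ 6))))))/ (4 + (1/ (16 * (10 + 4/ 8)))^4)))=637275341/ 564254208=1.13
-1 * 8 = -8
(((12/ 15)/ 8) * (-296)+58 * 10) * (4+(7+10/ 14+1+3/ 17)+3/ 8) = 4344376/ 595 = 7301.47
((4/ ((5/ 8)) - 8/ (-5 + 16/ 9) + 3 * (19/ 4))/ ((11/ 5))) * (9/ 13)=120753/ 16588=7.28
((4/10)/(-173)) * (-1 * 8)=16/865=0.02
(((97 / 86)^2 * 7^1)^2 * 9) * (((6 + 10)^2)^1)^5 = 2682905466965229305856 / 3418801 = 784750404298240.61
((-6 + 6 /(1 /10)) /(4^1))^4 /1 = 33215.06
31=31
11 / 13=0.85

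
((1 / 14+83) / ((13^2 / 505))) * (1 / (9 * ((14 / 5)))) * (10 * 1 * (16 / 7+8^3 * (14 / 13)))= 369890987000 / 6782139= 54538.99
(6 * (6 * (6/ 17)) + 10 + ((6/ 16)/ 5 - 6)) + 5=14811/ 680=21.78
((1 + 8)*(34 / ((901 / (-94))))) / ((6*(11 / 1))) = -282 / 583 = -0.48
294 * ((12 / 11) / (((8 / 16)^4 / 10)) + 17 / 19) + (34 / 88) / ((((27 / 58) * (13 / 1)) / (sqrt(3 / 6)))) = 493 * sqrt(2) / 15444 + 10780098 / 209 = 51579.46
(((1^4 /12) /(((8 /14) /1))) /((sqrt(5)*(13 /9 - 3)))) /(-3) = sqrt(5) /160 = 0.01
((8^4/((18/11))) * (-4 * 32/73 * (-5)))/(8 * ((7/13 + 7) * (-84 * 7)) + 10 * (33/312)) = -749731840/1211450841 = -0.62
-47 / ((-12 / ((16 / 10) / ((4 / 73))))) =3431 / 30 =114.37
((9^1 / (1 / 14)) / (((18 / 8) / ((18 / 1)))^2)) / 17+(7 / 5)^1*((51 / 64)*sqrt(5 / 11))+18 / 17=476.16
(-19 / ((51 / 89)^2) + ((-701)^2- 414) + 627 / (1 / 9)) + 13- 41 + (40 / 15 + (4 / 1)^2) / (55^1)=71033170217 / 143055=496544.48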